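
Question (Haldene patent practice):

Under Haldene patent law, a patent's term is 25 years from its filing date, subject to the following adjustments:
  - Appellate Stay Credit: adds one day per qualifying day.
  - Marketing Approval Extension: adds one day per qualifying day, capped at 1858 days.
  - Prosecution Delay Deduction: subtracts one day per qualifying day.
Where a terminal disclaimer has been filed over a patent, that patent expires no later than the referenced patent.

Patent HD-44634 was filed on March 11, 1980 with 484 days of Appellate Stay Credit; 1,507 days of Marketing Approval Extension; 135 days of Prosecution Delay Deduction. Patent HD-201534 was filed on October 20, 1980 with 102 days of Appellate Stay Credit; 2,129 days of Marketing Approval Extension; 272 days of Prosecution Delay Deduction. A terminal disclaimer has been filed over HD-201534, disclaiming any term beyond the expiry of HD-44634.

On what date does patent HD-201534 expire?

Natural term of HD-201534:
  Base: filing + 25 years → 20 October 2005.
  Appellate Stay Credit: +102 days → 30 January 2006.
  Marketing Approval Extension: 2129 days claimed exceeds the 1858-day cap, so +1858 days → 3 March 2011.
  Prosecution Delay Deduction: −272 days → 4 June 2010.
Expiry of referenced patent HD-44634:
  Base: filing + 25 years → 11 March 2005.
  Appellate Stay Credit: +484 days → 8 July 2006.
  Marketing Approval Extension: 1507 days (within the 1858-day cap) → +1507 days → 23 August 2010.
  Prosecution Delay Deduction: −135 days → 10 April 2010.
Terminal disclaimer: HD-201534 expires on the earlier of 4 June 2010 and 10 April 2010.

2010-04-10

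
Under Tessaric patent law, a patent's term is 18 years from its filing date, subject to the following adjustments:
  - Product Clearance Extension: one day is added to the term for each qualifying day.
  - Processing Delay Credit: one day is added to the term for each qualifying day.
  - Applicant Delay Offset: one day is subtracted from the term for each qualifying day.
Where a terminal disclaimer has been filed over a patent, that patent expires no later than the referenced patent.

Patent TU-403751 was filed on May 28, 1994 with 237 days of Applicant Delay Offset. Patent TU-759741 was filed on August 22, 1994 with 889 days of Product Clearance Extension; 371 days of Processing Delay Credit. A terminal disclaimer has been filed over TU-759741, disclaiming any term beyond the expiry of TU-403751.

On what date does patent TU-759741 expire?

October 4, 2011

Natural term of TU-759741:
  Base: filing + 18 years → 22 August 2012.
  Product Clearance Extension: +889 days → 28 January 2015.
  Processing Delay Credit: +371 days → 3 February 2016.
Expiry of referenced patent TU-403751:
  Base: filing + 18 years → 28 May 2012.
  Applicant Delay Offset: −237 days → 4 October 2011.
Terminal disclaimer: TU-759741 expires on the earlier of 3 February 2016 and 4 October 2011.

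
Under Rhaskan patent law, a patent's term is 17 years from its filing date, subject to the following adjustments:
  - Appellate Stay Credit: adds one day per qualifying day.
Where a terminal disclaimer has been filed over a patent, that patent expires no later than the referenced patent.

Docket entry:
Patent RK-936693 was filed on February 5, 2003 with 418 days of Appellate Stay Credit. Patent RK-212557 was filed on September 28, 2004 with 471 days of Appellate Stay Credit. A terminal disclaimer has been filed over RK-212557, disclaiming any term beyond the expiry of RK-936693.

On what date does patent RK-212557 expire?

March 29, 2021

Natural term of RK-212557:
  Base: filing + 17 years → 28 September 2021.
  Appellate Stay Credit: +471 days → 12 January 2023.
Expiry of referenced patent RK-936693:
  Base: filing + 17 years → 5 February 2020.
  Appellate Stay Credit: +418 days → 29 March 2021.
Terminal disclaimer: RK-212557 expires on the earlier of 12 January 2023 and 29 March 2021.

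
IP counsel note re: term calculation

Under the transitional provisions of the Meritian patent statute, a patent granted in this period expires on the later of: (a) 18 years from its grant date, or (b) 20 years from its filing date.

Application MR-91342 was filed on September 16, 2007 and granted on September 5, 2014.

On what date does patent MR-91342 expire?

(a) grant + 18 years → 5 September 2032.
(b) filing + 20 years → 16 September 2027.
Later of the two: 5 September 2032.

2032-09-05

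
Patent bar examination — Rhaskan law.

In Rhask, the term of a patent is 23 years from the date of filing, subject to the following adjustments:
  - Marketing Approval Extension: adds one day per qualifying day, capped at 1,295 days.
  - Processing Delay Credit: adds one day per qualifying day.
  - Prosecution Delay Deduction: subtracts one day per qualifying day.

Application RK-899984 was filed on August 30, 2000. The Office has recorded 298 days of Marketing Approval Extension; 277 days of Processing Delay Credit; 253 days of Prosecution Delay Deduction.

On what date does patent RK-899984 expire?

Base term: filing date + 23 years → 30 August 2023.
Marketing Approval Extension: 298 days (within the 1295-day cap) → +298 days → 23 June 2024.
Processing Delay Credit: +277 days → 27 March 2025.
Prosecution Delay Deduction: −253 days → 17 July 2024.

July 17, 2024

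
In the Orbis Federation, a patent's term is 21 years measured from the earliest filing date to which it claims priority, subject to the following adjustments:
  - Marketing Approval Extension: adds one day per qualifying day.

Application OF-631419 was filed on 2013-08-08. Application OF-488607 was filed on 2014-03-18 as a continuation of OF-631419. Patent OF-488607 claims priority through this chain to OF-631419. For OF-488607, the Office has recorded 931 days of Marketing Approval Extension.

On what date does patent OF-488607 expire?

Earliest priority filing: 8 August 2013.
Base term: 8 August 2013 + 21 years → 8 August 2034.
Marketing Approval Extension: +931 days → 24 February 2037.

February 24, 2037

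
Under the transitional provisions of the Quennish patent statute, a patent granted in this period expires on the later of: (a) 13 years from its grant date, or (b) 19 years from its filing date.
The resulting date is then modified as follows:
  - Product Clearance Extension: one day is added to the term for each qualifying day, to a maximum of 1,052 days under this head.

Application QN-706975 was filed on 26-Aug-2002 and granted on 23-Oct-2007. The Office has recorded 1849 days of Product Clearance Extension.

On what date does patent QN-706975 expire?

(a) grant + 13 years → 23 October 2020.
(b) filing + 19 years → 26 August 2021.
Later of the two: 26 August 2021.
Product Clearance Extension: 1849 days claimed exceeds the 1052-day cap, so +1052 days → 13 July 2024.

2024-07-13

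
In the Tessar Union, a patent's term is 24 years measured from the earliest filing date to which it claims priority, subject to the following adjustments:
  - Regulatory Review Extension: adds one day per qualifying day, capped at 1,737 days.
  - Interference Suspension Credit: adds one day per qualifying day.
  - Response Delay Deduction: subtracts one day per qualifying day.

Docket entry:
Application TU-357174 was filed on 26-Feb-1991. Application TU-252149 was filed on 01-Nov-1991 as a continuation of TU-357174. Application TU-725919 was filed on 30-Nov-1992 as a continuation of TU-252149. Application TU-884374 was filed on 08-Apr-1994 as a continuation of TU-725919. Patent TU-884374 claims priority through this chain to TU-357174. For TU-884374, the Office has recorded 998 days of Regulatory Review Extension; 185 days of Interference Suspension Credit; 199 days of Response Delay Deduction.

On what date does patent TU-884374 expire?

2017-11-06

Earliest priority filing: 26 February 1991.
Base term: 26 February 1991 + 24 years → 26 February 2015.
Regulatory Review Extension: 998 days (within the 1737-day cap) → +998 days → 20 November 2017.
Interference Suspension Credit: +185 days → 24 May 2018.
Response Delay Deduction: −199 days → 6 November 2017.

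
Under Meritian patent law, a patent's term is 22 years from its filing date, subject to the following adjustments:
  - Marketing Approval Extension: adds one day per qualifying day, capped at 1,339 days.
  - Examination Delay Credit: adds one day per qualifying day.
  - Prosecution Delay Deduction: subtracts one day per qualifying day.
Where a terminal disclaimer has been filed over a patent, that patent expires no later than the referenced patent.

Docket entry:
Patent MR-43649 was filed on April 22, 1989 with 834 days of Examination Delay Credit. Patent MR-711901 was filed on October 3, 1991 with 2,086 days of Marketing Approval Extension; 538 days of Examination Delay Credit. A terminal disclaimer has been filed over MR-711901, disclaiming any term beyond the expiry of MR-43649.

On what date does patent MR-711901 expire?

2013-08-03

Natural term of MR-711901:
  Base: filing + 22 years → 3 October 2013.
  Marketing Approval Extension: 2086 days claimed exceeds the 1339-day cap, so +1339 days → 3 June 2017.
  Examination Delay Credit: +538 days → 23 November 2018.
Expiry of referenced patent MR-43649:
  Base: filing + 22 years → 22 April 2011.
  Examination Delay Credit: +834 days → 3 August 2013.
Terminal disclaimer: MR-711901 expires on the earlier of 23 November 2018 and 3 August 2013.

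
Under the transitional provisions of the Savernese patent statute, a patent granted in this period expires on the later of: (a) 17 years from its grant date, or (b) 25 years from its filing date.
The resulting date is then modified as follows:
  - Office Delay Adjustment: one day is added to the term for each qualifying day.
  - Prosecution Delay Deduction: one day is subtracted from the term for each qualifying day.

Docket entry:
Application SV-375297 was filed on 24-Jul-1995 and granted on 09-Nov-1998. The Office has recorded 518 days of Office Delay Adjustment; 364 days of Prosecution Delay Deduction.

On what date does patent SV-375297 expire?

December 25, 2020

(a) grant + 17 years → 9 November 2015.
(b) filing + 25 years → 24 July 2020.
Later of the two: 24 July 2020.
Office Delay Adjustment: +518 days → 24 December 2021.
Prosecution Delay Deduction: −364 days → 25 December 2020.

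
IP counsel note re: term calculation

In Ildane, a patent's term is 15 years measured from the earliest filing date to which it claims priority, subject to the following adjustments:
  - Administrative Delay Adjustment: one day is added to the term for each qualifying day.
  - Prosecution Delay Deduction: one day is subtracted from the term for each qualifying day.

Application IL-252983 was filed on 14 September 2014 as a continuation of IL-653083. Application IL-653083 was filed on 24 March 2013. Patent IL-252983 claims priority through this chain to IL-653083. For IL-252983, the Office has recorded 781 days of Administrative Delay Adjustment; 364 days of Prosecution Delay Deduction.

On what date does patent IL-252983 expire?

May 15, 2029

Earliest priority filing: 24 March 2013.
Base term: 24 March 2013 + 15 years → 24 March 2028.
Administrative Delay Adjustment: +781 days → 14 May 2030.
Prosecution Delay Deduction: −364 days → 15 May 2029.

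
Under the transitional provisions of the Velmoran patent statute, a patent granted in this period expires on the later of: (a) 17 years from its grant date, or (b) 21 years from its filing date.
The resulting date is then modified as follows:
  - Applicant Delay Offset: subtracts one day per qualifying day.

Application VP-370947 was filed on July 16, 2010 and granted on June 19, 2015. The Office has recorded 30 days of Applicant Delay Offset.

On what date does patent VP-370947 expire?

(a) grant + 17 years → 19 June 2032.
(b) filing + 21 years → 16 July 2031.
Later of the two: 19 June 2032.
Applicant Delay Offset: −30 days → 20 May 2032.

2032-05-20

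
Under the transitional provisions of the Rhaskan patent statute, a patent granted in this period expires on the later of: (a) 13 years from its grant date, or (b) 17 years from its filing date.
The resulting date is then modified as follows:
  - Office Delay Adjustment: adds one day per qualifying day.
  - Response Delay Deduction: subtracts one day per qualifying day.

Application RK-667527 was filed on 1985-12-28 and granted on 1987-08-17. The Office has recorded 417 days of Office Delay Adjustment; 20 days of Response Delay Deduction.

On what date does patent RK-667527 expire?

(a) grant + 13 years → 17 August 2000.
(b) filing + 17 years → 28 December 2002.
Later of the two: 28 December 2002.
Office Delay Adjustment: +417 days → 18 February 2004.
Response Delay Deduction: −20 days → 29 January 2004.

2004-01-29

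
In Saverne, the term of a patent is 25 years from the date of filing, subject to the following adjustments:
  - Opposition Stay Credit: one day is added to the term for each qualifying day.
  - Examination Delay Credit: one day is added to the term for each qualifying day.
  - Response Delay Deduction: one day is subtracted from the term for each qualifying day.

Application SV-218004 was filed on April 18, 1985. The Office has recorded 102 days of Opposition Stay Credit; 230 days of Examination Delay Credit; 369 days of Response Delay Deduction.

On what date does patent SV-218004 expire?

March 12, 2010

Base term: filing date + 25 years → 18 April 2010.
Opposition Stay Credit: +102 days → 29 July 2010.
Examination Delay Credit: +230 days → 16 March 2011.
Response Delay Deduction: −369 days → 12 March 2010.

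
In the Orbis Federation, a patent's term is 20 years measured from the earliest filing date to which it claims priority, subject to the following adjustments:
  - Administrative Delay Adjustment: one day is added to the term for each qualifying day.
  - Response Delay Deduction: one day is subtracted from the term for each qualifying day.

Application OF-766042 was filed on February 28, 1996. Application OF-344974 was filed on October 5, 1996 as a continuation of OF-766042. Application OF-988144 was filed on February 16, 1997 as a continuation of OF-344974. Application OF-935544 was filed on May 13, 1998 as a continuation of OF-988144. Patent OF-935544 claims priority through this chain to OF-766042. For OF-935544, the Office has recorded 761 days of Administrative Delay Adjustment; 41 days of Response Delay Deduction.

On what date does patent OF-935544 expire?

2018-02-17

Earliest priority filing: 28 February 1996.
Base term: 28 February 1996 + 20 years → 28 February 2016.
Administrative Delay Adjustment: +761 days → 30 March 2018.
Response Delay Deduction: −41 days → 17 February 2018.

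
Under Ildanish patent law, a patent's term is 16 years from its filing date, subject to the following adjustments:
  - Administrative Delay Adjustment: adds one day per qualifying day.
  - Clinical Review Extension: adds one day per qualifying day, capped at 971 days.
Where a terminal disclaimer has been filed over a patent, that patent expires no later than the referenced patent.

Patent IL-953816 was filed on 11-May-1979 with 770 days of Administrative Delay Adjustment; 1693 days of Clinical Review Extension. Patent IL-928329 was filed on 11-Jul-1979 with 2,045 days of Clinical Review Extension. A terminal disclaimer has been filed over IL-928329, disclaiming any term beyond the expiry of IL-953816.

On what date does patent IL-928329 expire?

1998-03-08

Natural term of IL-928329:
  Base: filing + 16 years → 11 July 1995.
  Clinical Review Extension: 2045 days claimed exceeds the 971-day cap, so +971 days → 8 March 1998.
Expiry of referenced patent IL-953816:
  Base: filing + 16 years → 11 May 1995.
  Administrative Delay Adjustment: +770 days → 19 June 1997.
  Clinical Review Extension: 1693 days claimed exceeds the 971-day cap, so +971 days → 15 February 2000.
Terminal disclaimer: IL-928329 expires on the earlier of 8 March 1998 and 15 February 2000.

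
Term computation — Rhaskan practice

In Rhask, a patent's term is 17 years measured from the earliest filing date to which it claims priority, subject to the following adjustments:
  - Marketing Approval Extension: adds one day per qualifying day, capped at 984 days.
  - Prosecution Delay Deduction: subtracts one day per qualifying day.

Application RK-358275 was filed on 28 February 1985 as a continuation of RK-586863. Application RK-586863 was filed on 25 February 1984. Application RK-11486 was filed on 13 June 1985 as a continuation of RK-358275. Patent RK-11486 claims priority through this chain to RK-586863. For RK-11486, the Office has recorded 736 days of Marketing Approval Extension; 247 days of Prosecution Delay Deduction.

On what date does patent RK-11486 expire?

Earliest priority filing: 25 February 1984.
Base term: 25 February 1984 + 17 years → 25 February 2001.
Marketing Approval Extension: 736 days (within the 984-day cap) → +736 days → 3 March 2003.
Prosecution Delay Deduction: −247 days → 29 June 2002.

June 29, 2002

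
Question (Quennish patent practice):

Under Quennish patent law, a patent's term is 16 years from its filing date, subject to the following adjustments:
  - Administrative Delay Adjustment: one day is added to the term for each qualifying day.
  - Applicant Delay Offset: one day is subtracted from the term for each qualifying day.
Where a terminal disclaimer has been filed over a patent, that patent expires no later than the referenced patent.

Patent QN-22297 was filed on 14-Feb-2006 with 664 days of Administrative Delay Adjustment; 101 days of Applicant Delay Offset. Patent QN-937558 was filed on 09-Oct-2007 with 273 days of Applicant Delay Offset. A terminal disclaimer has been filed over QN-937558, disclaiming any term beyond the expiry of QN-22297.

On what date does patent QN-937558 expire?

January 9, 2023

Natural term of QN-937558:
  Base: filing + 16 years → 9 October 2023.
  Applicant Delay Offset: −273 days → 9 January 2023.
Expiry of referenced patent QN-22297:
  Base: filing + 16 years → 14 February 2022.
  Administrative Delay Adjustment: +664 days → 10 December 2023.
  Applicant Delay Offset: −101 days → 31 August 2023.
Terminal disclaimer: QN-937558 expires on the earlier of 9 January 2023 and 31 August 2023.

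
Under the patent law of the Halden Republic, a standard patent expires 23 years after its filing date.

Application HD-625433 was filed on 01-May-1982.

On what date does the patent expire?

May 1, 2005

Filing date + 23 years → 1 May 2005.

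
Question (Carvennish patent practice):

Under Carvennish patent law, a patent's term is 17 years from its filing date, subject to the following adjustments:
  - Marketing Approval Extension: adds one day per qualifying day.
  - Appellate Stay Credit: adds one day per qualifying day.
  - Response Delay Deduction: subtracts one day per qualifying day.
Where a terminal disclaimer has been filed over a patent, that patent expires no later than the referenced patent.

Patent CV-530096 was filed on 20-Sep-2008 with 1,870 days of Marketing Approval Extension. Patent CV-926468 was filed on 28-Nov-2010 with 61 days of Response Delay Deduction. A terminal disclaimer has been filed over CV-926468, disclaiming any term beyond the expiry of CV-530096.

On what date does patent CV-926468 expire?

2027-09-28

Natural term of CV-926468:
  Base: filing + 17 years → 28 November 2027.
  Response Delay Deduction: −61 days → 28 September 2027.
Expiry of referenced patent CV-530096:
  Base: filing + 17 years → 20 September 2025.
  Marketing Approval Extension: +1870 days → 3 November 2030.
Terminal disclaimer: CV-926468 expires on the earlier of 28 September 2027 and 3 November 2030.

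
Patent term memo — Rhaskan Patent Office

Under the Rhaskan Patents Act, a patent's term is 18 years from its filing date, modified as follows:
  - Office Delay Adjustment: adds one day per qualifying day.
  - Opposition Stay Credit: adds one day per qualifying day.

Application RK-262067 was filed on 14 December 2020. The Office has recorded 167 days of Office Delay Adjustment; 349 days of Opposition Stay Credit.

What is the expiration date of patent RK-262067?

Base term: filing date + 18 years → 14 December 2038.
Office Delay Adjustment: +167 days → 30 May 2039.
Opposition Stay Credit: +349 days → 13 May 2040.

May 13, 2040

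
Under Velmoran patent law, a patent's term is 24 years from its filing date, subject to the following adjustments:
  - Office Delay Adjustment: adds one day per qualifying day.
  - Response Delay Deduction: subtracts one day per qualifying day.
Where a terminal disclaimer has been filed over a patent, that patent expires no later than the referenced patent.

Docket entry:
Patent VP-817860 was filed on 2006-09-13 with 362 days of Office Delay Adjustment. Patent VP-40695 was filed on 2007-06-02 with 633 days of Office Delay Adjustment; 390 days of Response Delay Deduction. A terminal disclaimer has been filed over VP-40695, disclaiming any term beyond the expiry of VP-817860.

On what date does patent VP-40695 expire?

2031-09-10

Natural term of VP-40695:
  Base: filing + 24 years → 2 June 2031.
  Office Delay Adjustment: +633 days → 24 February 2033.
  Response Delay Deduction: −390 days → 31 January 2032.
Expiry of referenced patent VP-817860:
  Base: filing + 24 years → 13 September 2030.
  Office Delay Adjustment: +362 days → 10 September 2031.
Terminal disclaimer: VP-40695 expires on the earlier of 31 January 2032 and 10 September 2031.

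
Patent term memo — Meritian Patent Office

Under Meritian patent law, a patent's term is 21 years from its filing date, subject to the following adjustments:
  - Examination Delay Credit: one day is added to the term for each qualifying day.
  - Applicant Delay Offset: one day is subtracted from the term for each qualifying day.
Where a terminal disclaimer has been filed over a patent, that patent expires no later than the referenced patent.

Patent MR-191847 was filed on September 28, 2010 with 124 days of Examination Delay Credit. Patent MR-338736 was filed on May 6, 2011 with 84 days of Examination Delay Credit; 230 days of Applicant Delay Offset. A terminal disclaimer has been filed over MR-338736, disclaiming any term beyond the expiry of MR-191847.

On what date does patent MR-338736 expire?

December 12, 2031

Natural term of MR-338736:
  Base: filing + 21 years → 6 May 2032.
  Examination Delay Credit: +84 days → 29 July 2032.
  Applicant Delay Offset: −230 days → 12 December 2031.
Expiry of referenced patent MR-191847:
  Base: filing + 21 years → 28 September 2031.
  Examination Delay Credit: +124 days → 30 January 2032.
Terminal disclaimer: MR-338736 expires on the earlier of 12 December 2031 and 30 January 2032.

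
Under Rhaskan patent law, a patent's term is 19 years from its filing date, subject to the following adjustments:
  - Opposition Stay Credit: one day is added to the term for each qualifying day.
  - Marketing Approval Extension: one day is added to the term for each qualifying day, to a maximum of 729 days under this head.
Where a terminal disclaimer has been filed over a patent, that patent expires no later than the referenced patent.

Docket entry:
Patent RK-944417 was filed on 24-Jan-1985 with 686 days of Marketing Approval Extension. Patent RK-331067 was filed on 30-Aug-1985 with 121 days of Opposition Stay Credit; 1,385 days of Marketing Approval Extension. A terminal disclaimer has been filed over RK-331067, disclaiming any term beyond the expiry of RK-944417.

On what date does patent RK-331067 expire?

Natural term of RK-331067:
  Base: filing + 19 years → 30 August 2004.
  Opposition Stay Credit: +121 days → 29 December 2004.
  Marketing Approval Extension: 1385 days claimed exceeds the 729-day cap, so +729 days → 28 December 2006.
Expiry of referenced patent RK-944417:
  Base: filing + 19 years → 24 January 2004.
  Marketing Approval Extension: 686 days (within the 729-day cap) → +686 days → 10 December 2005.
Terminal disclaimer: RK-331067 expires on the earlier of 28 December 2006 and 10 December 2005.

December 10, 2005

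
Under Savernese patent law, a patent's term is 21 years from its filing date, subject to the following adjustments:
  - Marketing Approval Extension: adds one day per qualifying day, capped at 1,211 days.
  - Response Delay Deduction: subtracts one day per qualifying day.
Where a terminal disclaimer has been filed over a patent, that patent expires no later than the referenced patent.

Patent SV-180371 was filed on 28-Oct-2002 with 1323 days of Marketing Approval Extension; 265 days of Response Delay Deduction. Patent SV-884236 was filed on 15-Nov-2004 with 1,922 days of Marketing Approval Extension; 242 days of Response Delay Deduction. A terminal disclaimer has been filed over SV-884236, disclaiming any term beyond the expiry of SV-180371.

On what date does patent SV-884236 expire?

May 31, 2026

Natural term of SV-884236:
  Base: filing + 21 years → 15 November 2025.
  Marketing Approval Extension: 1922 days claimed exceeds the 1211-day cap, so +1211 days → 10 March 2029.
  Response Delay Deduction: −242 days → 11 July 2028.
Expiry of referenced patent SV-180371:
  Base: filing + 21 years → 28 October 2023.
  Marketing Approval Extension: 1323 days claimed exceeds the 1211-day cap, so +1211 days → 20 February 2027.
  Response Delay Deduction: −265 days → 31 May 2026.
Terminal disclaimer: SV-884236 expires on the earlier of 11 July 2028 and 31 May 2026.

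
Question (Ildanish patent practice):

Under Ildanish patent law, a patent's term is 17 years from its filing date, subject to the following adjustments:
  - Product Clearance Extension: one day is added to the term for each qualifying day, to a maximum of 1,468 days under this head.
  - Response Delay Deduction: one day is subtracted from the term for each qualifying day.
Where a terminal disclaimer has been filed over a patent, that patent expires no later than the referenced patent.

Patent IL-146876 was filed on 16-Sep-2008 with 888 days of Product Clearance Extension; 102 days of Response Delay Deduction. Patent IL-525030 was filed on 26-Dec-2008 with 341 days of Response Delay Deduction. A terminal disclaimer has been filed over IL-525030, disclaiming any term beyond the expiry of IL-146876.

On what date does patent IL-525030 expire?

2025-01-19

Natural term of IL-525030:
  Base: filing + 17 years → 26 December 2025.
  Response Delay Deduction: −341 days → 19 January 2025.
Expiry of referenced patent IL-146876:
  Base: filing + 17 years → 16 September 2025.
  Product Clearance Extension: 888 days (within the 1468-day cap) → +888 days → 21 February 2028.
  Response Delay Deduction: −102 days → 11 November 2027.
Terminal disclaimer: IL-525030 expires on the earlier of 19 January 2025 and 11 November 2027.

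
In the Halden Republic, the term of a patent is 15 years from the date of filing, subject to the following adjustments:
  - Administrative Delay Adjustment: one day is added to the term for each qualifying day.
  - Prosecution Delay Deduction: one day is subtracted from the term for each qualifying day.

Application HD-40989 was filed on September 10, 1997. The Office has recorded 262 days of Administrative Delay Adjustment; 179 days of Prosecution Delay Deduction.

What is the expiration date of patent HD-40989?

December 2, 2012

Base term: filing date + 15 years → 10 September 2012.
Administrative Delay Adjustment: +262 days → 30 May 2013.
Prosecution Delay Deduction: −179 days → 2 December 2012.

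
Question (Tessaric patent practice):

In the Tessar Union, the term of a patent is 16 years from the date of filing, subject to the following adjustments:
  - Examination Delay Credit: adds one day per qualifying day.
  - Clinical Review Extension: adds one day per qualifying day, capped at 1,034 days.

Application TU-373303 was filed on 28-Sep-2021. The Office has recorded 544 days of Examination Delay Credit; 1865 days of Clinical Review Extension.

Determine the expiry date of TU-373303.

Base term: filing date + 16 years → 28 September 2037.
Examination Delay Credit: +544 days → 26 March 2039.
Clinical Review Extension: 1865 days claimed exceeds the 1034-day cap, so +1034 days → 23 January 2042.

January 23, 2042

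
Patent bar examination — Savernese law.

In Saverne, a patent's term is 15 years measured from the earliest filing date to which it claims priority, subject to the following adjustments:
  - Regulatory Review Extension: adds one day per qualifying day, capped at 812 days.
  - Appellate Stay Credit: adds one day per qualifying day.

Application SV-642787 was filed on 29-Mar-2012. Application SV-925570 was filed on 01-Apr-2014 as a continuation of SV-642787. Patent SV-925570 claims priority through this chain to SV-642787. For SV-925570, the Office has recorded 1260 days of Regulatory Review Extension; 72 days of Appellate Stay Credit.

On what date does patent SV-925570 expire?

August 29, 2029

Earliest priority filing: 29 March 2012.
Base term: 29 March 2012 + 15 years → 29 March 2027.
Regulatory Review Extension: 1260 days claimed exceeds the 812-day cap, so +812 days → 18 June 2029.
Appellate Stay Credit: +72 days → 29 August 2029.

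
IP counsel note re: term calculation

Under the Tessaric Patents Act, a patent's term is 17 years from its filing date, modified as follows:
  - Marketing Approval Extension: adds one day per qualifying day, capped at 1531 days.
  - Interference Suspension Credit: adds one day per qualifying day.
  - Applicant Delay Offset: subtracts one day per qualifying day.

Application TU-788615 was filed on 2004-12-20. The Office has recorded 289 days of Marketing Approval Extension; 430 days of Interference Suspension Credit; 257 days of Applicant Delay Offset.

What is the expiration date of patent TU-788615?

Base term: filing date + 17 years → 20 December 2021.
Marketing Approval Extension: 289 days (within the 1531-day cap) → +289 days → 5 October 2022.
Interference Suspension Credit: +430 days → 9 December 2023.
Applicant Delay Offset: −257 days → 27 March 2023.

2023-03-27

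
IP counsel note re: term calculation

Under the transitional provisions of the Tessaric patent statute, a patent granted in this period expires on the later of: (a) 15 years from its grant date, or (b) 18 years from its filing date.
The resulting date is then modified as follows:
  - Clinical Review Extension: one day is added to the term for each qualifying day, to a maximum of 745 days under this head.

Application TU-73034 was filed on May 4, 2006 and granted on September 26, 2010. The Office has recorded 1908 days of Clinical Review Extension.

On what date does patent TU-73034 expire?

October 11, 2027

(a) grant + 15 years → 26 September 2025.
(b) filing + 18 years → 4 May 2024.
Later of the two: 26 September 2025.
Clinical Review Extension: 1908 days claimed exceeds the 745-day cap, so +745 days → 11 October 2027.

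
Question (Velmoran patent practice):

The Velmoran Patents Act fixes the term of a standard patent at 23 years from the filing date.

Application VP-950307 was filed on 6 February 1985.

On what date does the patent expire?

2008-02-06

Filing date + 23 years → 6 February 2008.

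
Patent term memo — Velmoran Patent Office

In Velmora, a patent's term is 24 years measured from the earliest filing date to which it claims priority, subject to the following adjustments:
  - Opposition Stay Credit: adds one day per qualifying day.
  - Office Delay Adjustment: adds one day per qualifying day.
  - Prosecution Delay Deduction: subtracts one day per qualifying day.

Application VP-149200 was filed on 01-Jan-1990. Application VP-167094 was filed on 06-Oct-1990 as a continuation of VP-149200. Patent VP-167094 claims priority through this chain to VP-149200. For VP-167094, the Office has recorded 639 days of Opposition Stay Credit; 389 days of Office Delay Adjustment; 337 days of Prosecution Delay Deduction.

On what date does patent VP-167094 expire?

Earliest priority filing: 1 January 1990.
Base term: 1 January 1990 + 24 years → 1 January 2014.
Opposition Stay Credit: +639 days → 2 October 2015.
Office Delay Adjustment: +389 days → 25 October 2016.
Prosecution Delay Deduction: −337 days → 23 November 2015.

2015-11-23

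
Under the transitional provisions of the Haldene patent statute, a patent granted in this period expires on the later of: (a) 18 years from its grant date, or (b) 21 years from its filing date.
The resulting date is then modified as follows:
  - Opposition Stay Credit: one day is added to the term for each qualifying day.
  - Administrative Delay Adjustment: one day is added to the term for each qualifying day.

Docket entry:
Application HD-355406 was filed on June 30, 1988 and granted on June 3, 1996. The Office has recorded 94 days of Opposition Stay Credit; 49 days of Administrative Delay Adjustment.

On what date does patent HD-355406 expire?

2014-10-24

(a) grant + 18 years → 3 June 2014.
(b) filing + 21 years → 30 June 2009.
Later of the two: 3 June 2014.
Opposition Stay Credit: +94 days → 5 September 2014.
Administrative Delay Adjustment: +49 days → 24 October 2014.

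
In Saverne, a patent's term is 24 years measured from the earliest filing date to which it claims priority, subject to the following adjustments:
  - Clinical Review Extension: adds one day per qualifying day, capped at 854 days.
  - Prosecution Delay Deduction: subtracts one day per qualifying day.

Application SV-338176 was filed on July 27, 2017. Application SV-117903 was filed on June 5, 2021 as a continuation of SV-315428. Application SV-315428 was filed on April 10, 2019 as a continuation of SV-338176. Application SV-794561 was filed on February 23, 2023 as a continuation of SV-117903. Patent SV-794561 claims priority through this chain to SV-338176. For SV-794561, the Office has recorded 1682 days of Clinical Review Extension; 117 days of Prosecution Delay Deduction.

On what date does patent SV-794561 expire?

Earliest priority filing: 27 July 2017.
Base term: 27 July 2017 + 24 years → 27 July 2041.
Clinical Review Extension: 1682 days claimed exceeds the 854-day cap, so +854 days → 28 November 2043.
Prosecution Delay Deduction: −117 days → 3 August 2043.

August 3, 2043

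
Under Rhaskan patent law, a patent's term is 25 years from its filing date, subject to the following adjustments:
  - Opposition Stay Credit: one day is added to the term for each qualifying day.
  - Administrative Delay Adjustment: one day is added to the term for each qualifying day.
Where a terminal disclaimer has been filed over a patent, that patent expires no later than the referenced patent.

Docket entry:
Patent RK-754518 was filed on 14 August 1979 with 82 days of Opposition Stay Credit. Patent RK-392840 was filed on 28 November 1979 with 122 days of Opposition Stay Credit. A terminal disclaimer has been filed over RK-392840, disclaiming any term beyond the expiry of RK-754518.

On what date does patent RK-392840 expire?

2004-11-04

Natural term of RK-392840:
  Base: filing + 25 years → 28 November 2004.
  Opposition Stay Credit: +122 days → 30 March 2005.
Expiry of referenced patent RK-754518:
  Base: filing + 25 years → 14 August 2004.
  Opposition Stay Credit: +82 days → 4 November 2004.
Terminal disclaimer: RK-392840 expires on the earlier of 30 March 2005 and 4 November 2004.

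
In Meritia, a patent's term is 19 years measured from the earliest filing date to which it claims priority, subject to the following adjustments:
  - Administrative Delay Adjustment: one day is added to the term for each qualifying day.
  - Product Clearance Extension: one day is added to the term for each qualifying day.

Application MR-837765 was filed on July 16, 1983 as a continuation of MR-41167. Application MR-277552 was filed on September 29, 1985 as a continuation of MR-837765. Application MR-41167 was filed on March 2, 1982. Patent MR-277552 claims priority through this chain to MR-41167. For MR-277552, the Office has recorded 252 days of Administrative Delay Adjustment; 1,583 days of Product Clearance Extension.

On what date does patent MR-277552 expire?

March 11, 2006

Earliest priority filing: 2 March 1982.
Base term: 2 March 1982 + 19 years → 2 March 2001.
Administrative Delay Adjustment: +252 days → 9 November 2001.
Product Clearance Extension: +1583 days → 11 March 2006.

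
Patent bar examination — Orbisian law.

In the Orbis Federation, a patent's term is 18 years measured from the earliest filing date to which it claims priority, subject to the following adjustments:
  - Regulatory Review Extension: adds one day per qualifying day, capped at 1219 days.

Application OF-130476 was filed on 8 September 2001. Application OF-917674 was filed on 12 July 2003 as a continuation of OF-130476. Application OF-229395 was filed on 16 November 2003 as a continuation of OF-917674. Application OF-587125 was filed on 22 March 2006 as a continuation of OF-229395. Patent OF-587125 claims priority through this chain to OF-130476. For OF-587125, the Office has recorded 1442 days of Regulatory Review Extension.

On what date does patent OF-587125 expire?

Earliest priority filing: 8 September 2001.
Base term: 8 September 2001 + 18 years → 8 September 2019.
Regulatory Review Extension: 1442 days claimed exceeds the 1219-day cap, so +1219 days → 9 January 2023.

January 9, 2023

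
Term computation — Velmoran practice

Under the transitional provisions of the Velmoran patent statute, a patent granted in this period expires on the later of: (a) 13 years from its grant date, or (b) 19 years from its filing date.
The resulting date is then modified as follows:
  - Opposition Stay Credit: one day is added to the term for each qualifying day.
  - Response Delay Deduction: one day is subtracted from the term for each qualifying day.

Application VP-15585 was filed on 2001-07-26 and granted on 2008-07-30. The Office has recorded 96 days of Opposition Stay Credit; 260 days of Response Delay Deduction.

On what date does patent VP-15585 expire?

(a) grant + 13 years → 30 July 2021.
(b) filing + 19 years → 26 July 2020.
Later of the two: 30 July 2021.
Opposition Stay Credit: +96 days → 3 November 2021.
Response Delay Deduction: −260 days → 16 February 2021.

February 16, 2021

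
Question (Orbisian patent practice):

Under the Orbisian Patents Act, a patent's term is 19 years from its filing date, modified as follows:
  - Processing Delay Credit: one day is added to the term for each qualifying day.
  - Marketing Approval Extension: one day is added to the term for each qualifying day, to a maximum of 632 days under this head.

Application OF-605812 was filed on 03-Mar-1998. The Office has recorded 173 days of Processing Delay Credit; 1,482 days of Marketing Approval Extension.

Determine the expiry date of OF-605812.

Base term: filing date + 19 years → 3 March 2017.
Processing Delay Credit: +173 days → 23 August 2017.
Marketing Approval Extension: 1482 days claimed exceeds the 632-day cap, so +632 days → 17 May 2019.

May 17, 2019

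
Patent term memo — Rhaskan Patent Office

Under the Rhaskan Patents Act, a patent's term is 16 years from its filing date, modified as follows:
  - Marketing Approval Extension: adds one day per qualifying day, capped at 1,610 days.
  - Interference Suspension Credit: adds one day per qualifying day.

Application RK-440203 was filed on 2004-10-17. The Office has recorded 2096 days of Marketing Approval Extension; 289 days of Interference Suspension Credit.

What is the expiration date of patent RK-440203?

Base term: filing date + 16 years → 17 October 2020.
Marketing Approval Extension: 2096 days claimed exceeds the 1610-day cap, so +1610 days → 15 March 2025.
Interference Suspension Credit: +289 days → 29 December 2025.

December 29, 2025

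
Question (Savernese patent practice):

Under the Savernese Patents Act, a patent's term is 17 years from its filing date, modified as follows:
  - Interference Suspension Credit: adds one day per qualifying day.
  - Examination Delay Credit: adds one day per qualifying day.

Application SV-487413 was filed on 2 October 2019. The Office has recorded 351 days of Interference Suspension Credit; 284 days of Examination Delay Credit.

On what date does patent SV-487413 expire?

Base term: filing date + 17 years → 2 October 2036.
Interference Suspension Credit: +351 days → 18 September 2037.
Examination Delay Credit: +284 days → 29 June 2038.

June 29, 2038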